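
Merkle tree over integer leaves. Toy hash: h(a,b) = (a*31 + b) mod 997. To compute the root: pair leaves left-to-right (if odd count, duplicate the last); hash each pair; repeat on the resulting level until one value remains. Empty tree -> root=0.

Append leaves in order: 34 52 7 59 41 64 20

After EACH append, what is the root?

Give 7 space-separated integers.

Answer: 34 109 612 664 754 493 795

Derivation:
After append 34 (leaves=[34]):
  L0: [34]
  root=34
After append 52 (leaves=[34, 52]):
  L0: [34, 52]
  L1: h(34,52)=(34*31+52)%997=109 -> [109]
  root=109
After append 7 (leaves=[34, 52, 7]):
  L0: [34, 52, 7]
  L1: h(34,52)=(34*31+52)%997=109 h(7,7)=(7*31+7)%997=224 -> [109, 224]
  L2: h(109,224)=(109*31+224)%997=612 -> [612]
  root=612
After append 59 (leaves=[34, 52, 7, 59]):
  L0: [34, 52, 7, 59]
  L1: h(34,52)=(34*31+52)%997=109 h(7,59)=(7*31+59)%997=276 -> [109, 276]
  L2: h(109,276)=(109*31+276)%997=664 -> [664]
  root=664
After append 41 (leaves=[34, 52, 7, 59, 41]):
  L0: [34, 52, 7, 59, 41]
  L1: h(34,52)=(34*31+52)%997=109 h(7,59)=(7*31+59)%997=276 h(41,41)=(41*31+41)%997=315 -> [109, 276, 315]
  L2: h(109,276)=(109*31+276)%997=664 h(315,315)=(315*31+315)%997=110 -> [664, 110]
  L3: h(664,110)=(664*31+110)%997=754 -> [754]
  root=754
After append 64 (leaves=[34, 52, 7, 59, 41, 64]):
  L0: [34, 52, 7, 59, 41, 64]
  L1: h(34,52)=(34*31+52)%997=109 h(7,59)=(7*31+59)%997=276 h(41,64)=(41*31+64)%997=338 -> [109, 276, 338]
  L2: h(109,276)=(109*31+276)%997=664 h(338,338)=(338*31+338)%997=846 -> [664, 846]
  L3: h(664,846)=(664*31+846)%997=493 -> [493]
  root=493
After append 20 (leaves=[34, 52, 7, 59, 41, 64, 20]):
  L0: [34, 52, 7, 59, 41, 64, 20]
  L1: h(34,52)=(34*31+52)%997=109 h(7,59)=(7*31+59)%997=276 h(41,64)=(41*31+64)%997=338 h(20,20)=(20*31+20)%997=640 -> [109, 276, 338, 640]
  L2: h(109,276)=(109*31+276)%997=664 h(338,640)=(338*31+640)%997=151 -> [664, 151]
  L3: h(664,151)=(664*31+151)%997=795 -> [795]
  root=795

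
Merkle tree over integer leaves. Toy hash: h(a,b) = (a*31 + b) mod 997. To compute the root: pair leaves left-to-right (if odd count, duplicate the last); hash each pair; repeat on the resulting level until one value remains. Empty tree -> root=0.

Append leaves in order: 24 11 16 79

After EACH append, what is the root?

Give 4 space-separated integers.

After append 24 (leaves=[24]):
  L0: [24]
  root=24
After append 11 (leaves=[24, 11]):
  L0: [24, 11]
  L1: h(24,11)=(24*31+11)%997=755 -> [755]
  root=755
After append 16 (leaves=[24, 11, 16]):
  L0: [24, 11, 16]
  L1: h(24,11)=(24*31+11)%997=755 h(16,16)=(16*31+16)%997=512 -> [755, 512]
  L2: h(755,512)=(755*31+512)%997=986 -> [986]
  root=986
After append 79 (leaves=[24, 11, 16, 79]):
  L0: [24, 11, 16, 79]
  L1: h(24,11)=(24*31+11)%997=755 h(16,79)=(16*31+79)%997=575 -> [755, 575]
  L2: h(755,575)=(755*31+575)%997=52 -> [52]
  root=52

Answer: 24 755 986 52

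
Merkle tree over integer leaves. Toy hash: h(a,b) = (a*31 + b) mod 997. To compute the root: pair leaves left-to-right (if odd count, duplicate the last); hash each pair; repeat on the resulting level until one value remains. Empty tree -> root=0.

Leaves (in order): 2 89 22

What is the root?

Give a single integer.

Answer: 400

Derivation:
L0: [2, 89, 22]
L1: h(2,89)=(2*31+89)%997=151 h(22,22)=(22*31+22)%997=704 -> [151, 704]
L2: h(151,704)=(151*31+704)%997=400 -> [400]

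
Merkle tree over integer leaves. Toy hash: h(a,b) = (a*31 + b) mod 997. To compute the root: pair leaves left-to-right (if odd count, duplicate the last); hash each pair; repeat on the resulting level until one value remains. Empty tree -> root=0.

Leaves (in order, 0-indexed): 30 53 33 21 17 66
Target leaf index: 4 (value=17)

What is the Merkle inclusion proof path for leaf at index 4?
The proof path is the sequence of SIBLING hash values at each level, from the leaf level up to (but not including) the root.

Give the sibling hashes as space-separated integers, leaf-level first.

Answer: 66 593 610

Derivation:
L0 (leaves): [30, 53, 33, 21, 17, 66], target index=4
L1: h(30,53)=(30*31+53)%997=983 [pair 0] h(33,21)=(33*31+21)%997=47 [pair 1] h(17,66)=(17*31+66)%997=593 [pair 2] -> [983, 47, 593]
  Sibling for proof at L0: 66
L2: h(983,47)=(983*31+47)%997=610 [pair 0] h(593,593)=(593*31+593)%997=33 [pair 1] -> [610, 33]
  Sibling for proof at L1: 593
L3: h(610,33)=(610*31+33)%997=0 [pair 0] -> [0]
  Sibling for proof at L2: 610
Root: 0
Proof path (sibling hashes from leaf to root): [66, 593, 610]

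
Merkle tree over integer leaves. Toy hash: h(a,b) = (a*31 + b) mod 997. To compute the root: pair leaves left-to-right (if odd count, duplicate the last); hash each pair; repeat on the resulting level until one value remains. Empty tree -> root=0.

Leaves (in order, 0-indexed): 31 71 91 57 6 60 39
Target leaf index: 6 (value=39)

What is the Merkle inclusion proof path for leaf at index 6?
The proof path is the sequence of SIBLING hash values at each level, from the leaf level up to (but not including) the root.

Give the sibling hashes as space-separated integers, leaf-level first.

L0 (leaves): [31, 71, 91, 57, 6, 60, 39], target index=6
L1: h(31,71)=(31*31+71)%997=35 [pair 0] h(91,57)=(91*31+57)%997=884 [pair 1] h(6,60)=(6*31+60)%997=246 [pair 2] h(39,39)=(39*31+39)%997=251 [pair 3] -> [35, 884, 246, 251]
  Sibling for proof at L0: 39
L2: h(35,884)=(35*31+884)%997=972 [pair 0] h(246,251)=(246*31+251)%997=898 [pair 1] -> [972, 898]
  Sibling for proof at L1: 246
L3: h(972,898)=(972*31+898)%997=123 [pair 0] -> [123]
  Sibling for proof at L2: 972
Root: 123
Proof path (sibling hashes from leaf to root): [39, 246, 972]

Answer: 39 246 972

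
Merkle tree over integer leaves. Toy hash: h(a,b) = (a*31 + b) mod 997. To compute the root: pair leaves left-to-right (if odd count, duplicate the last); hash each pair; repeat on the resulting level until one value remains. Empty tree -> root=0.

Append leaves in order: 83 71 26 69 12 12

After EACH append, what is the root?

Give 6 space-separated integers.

After append 83 (leaves=[83]):
  L0: [83]
  root=83
After append 71 (leaves=[83, 71]):
  L0: [83, 71]
  L1: h(83,71)=(83*31+71)%997=650 -> [650]
  root=650
After append 26 (leaves=[83, 71, 26]):
  L0: [83, 71, 26]
  L1: h(83,71)=(83*31+71)%997=650 h(26,26)=(26*31+26)%997=832 -> [650, 832]
  L2: h(650,832)=(650*31+832)%997=45 -> [45]
  root=45
After append 69 (leaves=[83, 71, 26, 69]):
  L0: [83, 71, 26, 69]
  L1: h(83,71)=(83*31+71)%997=650 h(26,69)=(26*31+69)%997=875 -> [650, 875]
  L2: h(650,875)=(650*31+875)%997=88 -> [88]
  root=88
After append 12 (leaves=[83, 71, 26, 69, 12]):
  L0: [83, 71, 26, 69, 12]
  L1: h(83,71)=(83*31+71)%997=650 h(26,69)=(26*31+69)%997=875 h(12,12)=(12*31+12)%997=384 -> [650, 875, 384]
  L2: h(650,875)=(650*31+875)%997=88 h(384,384)=(384*31+384)%997=324 -> [88, 324]
  L3: h(88,324)=(88*31+324)%997=61 -> [61]
  root=61
After append 12 (leaves=[83, 71, 26, 69, 12, 12]):
  L0: [83, 71, 26, 69, 12, 12]
  L1: h(83,71)=(83*31+71)%997=650 h(26,69)=(26*31+69)%997=875 h(12,12)=(12*31+12)%997=384 -> [650, 875, 384]
  L2: h(650,875)=(650*31+875)%997=88 h(384,384)=(384*31+384)%997=324 -> [88, 324]
  L3: h(88,324)=(88*31+324)%997=61 -> [61]
  root=61

Answer: 83 650 45 88 61 61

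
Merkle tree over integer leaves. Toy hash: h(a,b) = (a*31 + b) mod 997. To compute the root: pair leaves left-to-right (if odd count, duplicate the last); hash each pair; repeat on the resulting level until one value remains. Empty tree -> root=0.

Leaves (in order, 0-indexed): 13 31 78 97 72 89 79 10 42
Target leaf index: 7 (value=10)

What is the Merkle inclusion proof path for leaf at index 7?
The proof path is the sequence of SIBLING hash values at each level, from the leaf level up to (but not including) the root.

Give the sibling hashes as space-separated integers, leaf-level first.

L0 (leaves): [13, 31, 78, 97, 72, 89, 79, 10, 42], target index=7
L1: h(13,31)=(13*31+31)%997=434 [pair 0] h(78,97)=(78*31+97)%997=521 [pair 1] h(72,89)=(72*31+89)%997=327 [pair 2] h(79,10)=(79*31+10)%997=465 [pair 3] h(42,42)=(42*31+42)%997=347 [pair 4] -> [434, 521, 327, 465, 347]
  Sibling for proof at L0: 79
L2: h(434,521)=(434*31+521)%997=17 [pair 0] h(327,465)=(327*31+465)%997=632 [pair 1] h(347,347)=(347*31+347)%997=137 [pair 2] -> [17, 632, 137]
  Sibling for proof at L1: 327
L3: h(17,632)=(17*31+632)%997=162 [pair 0] h(137,137)=(137*31+137)%997=396 [pair 1] -> [162, 396]
  Sibling for proof at L2: 17
L4: h(162,396)=(162*31+396)%997=433 [pair 0] -> [433]
  Sibling for proof at L3: 396
Root: 433
Proof path (sibling hashes from leaf to root): [79, 327, 17, 396]

Answer: 79 327 17 396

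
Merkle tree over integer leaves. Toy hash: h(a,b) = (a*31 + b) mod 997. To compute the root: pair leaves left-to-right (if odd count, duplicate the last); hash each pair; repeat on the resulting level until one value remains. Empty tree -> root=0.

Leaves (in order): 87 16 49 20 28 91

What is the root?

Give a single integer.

Answer: 669

Derivation:
L0: [87, 16, 49, 20, 28, 91]
L1: h(87,16)=(87*31+16)%997=719 h(49,20)=(49*31+20)%997=542 h(28,91)=(28*31+91)%997=959 -> [719, 542, 959]
L2: h(719,542)=(719*31+542)%997=897 h(959,959)=(959*31+959)%997=778 -> [897, 778]
L3: h(897,778)=(897*31+778)%997=669 -> [669]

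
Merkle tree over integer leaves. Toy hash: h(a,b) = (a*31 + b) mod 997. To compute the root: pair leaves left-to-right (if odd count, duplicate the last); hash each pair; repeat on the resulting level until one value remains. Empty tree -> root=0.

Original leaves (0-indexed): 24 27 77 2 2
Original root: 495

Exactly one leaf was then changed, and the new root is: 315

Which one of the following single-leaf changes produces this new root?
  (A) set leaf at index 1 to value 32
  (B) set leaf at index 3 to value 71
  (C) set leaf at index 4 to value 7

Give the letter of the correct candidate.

Original leaves: [24, 27, 77, 2, 2]
Target new root: 315
Try each candidate change and compute the resulting root:
Candidate A: set leaf[1] = 32 -> leaves = [24, 32, 77, 2, 2]
  L0: [24, 32, 77, 2, 2]
  L1: h(24,32)=(24*31+32)%997=776 h(77,2)=(77*31+2)%997=395 h(2,2)=(2*31+2)%997=64 -> [776, 395, 64]
  L2: h(776,395)=(776*31+395)%997=523 h(64,64)=(64*31+64)%997=54 -> [523, 54]
  L3: h(523,54)=(523*31+54)%997=315 -> [315]
  root = 315 == target 315  ** MATCH **
Candidate B: set leaf[3] = 71 -> leaves = [24, 27, 77, 71, 2]
  L0: [24, 27, 77, 71, 2]
  L1: h(24,27)=(24*31+27)%997=771 h(77,71)=(77*31+71)%997=464 h(2,2)=(2*31+2)%997=64 -> [771, 464, 64]
  L2: h(771,464)=(771*31+464)%997=437 h(64,64)=(64*31+64)%997=54 -> [437, 54]
  L3: h(437,54)=(437*31+54)%997=640 -> [640]
  root = 640 != target 315
Candidate C: set leaf[4] = 7 -> leaves = [24, 27, 77, 2, 7]
  L0: [24, 27, 77, 2, 7]
  L1: h(24,27)=(24*31+27)%997=771 h(77,2)=(77*31+2)%997=395 h(7,7)=(7*31+7)%997=224 -> [771, 395, 224]
  L2: h(771,395)=(771*31+395)%997=368 h(224,224)=(224*31+224)%997=189 -> [368, 189]
  L3: h(368,189)=(368*31+189)%997=630 -> [630]
  root = 630 != target 315
Candidate A produces the target root.

Answer: A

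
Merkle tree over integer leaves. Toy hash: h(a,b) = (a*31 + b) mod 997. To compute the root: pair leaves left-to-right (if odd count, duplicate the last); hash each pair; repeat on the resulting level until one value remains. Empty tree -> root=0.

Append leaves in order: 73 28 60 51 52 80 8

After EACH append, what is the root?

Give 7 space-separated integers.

Answer: 73 297 160 151 103 2 560

Derivation:
After append 73 (leaves=[73]):
  L0: [73]
  root=73
After append 28 (leaves=[73, 28]):
  L0: [73, 28]
  L1: h(73,28)=(73*31+28)%997=297 -> [297]
  root=297
After append 60 (leaves=[73, 28, 60]):
  L0: [73, 28, 60]
  L1: h(73,28)=(73*31+28)%997=297 h(60,60)=(60*31+60)%997=923 -> [297, 923]
  L2: h(297,923)=(297*31+923)%997=160 -> [160]
  root=160
After append 51 (leaves=[73, 28, 60, 51]):
  L0: [73, 28, 60, 51]
  L1: h(73,28)=(73*31+28)%997=297 h(60,51)=(60*31+51)%997=914 -> [297, 914]
  L2: h(297,914)=(297*31+914)%997=151 -> [151]
  root=151
After append 52 (leaves=[73, 28, 60, 51, 52]):
  L0: [73, 28, 60, 51, 52]
  L1: h(73,28)=(73*31+28)%997=297 h(60,51)=(60*31+51)%997=914 h(52,52)=(52*31+52)%997=667 -> [297, 914, 667]
  L2: h(297,914)=(297*31+914)%997=151 h(667,667)=(667*31+667)%997=407 -> [151, 407]
  L3: h(151,407)=(151*31+407)%997=103 -> [103]
  root=103
After append 80 (leaves=[73, 28, 60, 51, 52, 80]):
  L0: [73, 28, 60, 51, 52, 80]
  L1: h(73,28)=(73*31+28)%997=297 h(60,51)=(60*31+51)%997=914 h(52,80)=(52*31+80)%997=695 -> [297, 914, 695]
  L2: h(297,914)=(297*31+914)%997=151 h(695,695)=(695*31+695)%997=306 -> [151, 306]
  L3: h(151,306)=(151*31+306)%997=2 -> [2]
  root=2
After append 8 (leaves=[73, 28, 60, 51, 52, 80, 8]):
  L0: [73, 28, 60, 51, 52, 80, 8]
  L1: h(73,28)=(73*31+28)%997=297 h(60,51)=(60*31+51)%997=914 h(52,80)=(52*31+80)%997=695 h(8,8)=(8*31+8)%997=256 -> [297, 914, 695, 256]
  L2: h(297,914)=(297*31+914)%997=151 h(695,256)=(695*31+256)%997=864 -> [151, 864]
  L3: h(151,864)=(151*31+864)%997=560 -> [560]
  root=560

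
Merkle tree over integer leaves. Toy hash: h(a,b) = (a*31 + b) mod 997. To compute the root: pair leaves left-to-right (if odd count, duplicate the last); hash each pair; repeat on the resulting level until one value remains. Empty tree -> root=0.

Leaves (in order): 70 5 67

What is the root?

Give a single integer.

Answer: 776

Derivation:
L0: [70, 5, 67]
L1: h(70,5)=(70*31+5)%997=181 h(67,67)=(67*31+67)%997=150 -> [181, 150]
L2: h(181,150)=(181*31+150)%997=776 -> [776]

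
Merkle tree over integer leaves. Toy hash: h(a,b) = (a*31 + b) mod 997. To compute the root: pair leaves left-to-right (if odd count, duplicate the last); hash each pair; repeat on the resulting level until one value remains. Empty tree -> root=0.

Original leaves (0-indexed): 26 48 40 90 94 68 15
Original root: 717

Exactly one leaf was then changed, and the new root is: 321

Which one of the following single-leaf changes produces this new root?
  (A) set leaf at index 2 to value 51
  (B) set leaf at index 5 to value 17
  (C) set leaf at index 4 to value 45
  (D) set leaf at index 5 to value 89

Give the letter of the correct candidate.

Answer: A

Derivation:
Original leaves: [26, 48, 40, 90, 94, 68, 15]
Target new root: 321
Try each candidate change and compute the resulting root:
Candidate A: set leaf[2] = 51 -> leaves = [26, 48, 51, 90, 94, 68, 15]
  L0: [26, 48, 51, 90, 94, 68, 15]
  L1: h(26,48)=(26*31+48)%997=854 h(51,90)=(51*31+90)%997=674 h(94,68)=(94*31+68)%997=988 h(15,15)=(15*31+15)%997=480 -> [854, 674, 988, 480]
  L2: h(854,674)=(854*31+674)%997=229 h(988,480)=(988*31+480)%997=201 -> [229, 201]
  L3: h(229,201)=(229*31+201)%997=321 -> [321]
  root = 321 == target 321  ** MATCH **
Candidate B: set leaf[5] = 17 -> leaves = [26, 48, 40, 90, 94, 17, 15]
  L0: [26, 48, 40, 90, 94, 17, 15]
  L1: h(26,48)=(26*31+48)%997=854 h(40,90)=(40*31+90)%997=333 h(94,17)=(94*31+17)%997=937 h(15,15)=(15*31+15)%997=480 -> [854, 333, 937, 480]
  L2: h(854,333)=(854*31+333)%997=885 h(937,480)=(937*31+480)%997=614 -> [885, 614]
  L3: h(885,614)=(885*31+614)%997=133 -> [133]
  root = 133 != target 321
Candidate C: set leaf[4] = 45 -> leaves = [26, 48, 40, 90, 45, 68, 15]
  L0: [26, 48, 40, 90, 45, 68, 15]
  L1: h(26,48)=(26*31+48)%997=854 h(40,90)=(40*31+90)%997=333 h(45,68)=(45*31+68)%997=466 h(15,15)=(15*31+15)%997=480 -> [854, 333, 466, 480]
  L2: h(854,333)=(854*31+333)%997=885 h(466,480)=(466*31+480)%997=968 -> [885, 968]
  L3: h(885,968)=(885*31+968)%997=487 -> [487]
  root = 487 != target 321
Candidate D: set leaf[5] = 89 -> leaves = [26, 48, 40, 90, 94, 89, 15]
  L0: [26, 48, 40, 90, 94, 89, 15]
  L1: h(26,48)=(26*31+48)%997=854 h(40,90)=(40*31+90)%997=333 h(94,89)=(94*31+89)%997=12 h(15,15)=(15*31+15)%997=480 -> [854, 333, 12, 480]
  L2: h(854,333)=(854*31+333)%997=885 h(12,480)=(12*31+480)%997=852 -> [885, 852]
  L3: h(885,852)=(885*31+852)%997=371 -> [371]
  root = 371 != target 321
Candidate A produces the target root.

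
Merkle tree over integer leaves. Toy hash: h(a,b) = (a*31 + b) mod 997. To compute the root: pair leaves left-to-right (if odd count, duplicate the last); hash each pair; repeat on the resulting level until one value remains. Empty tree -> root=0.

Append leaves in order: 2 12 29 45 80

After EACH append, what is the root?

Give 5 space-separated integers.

Answer: 2 74 231 247 844

Derivation:
After append 2 (leaves=[2]):
  L0: [2]
  root=2
After append 12 (leaves=[2, 12]):
  L0: [2, 12]
  L1: h(2,12)=(2*31+12)%997=74 -> [74]
  root=74
After append 29 (leaves=[2, 12, 29]):
  L0: [2, 12, 29]
  L1: h(2,12)=(2*31+12)%997=74 h(29,29)=(29*31+29)%997=928 -> [74, 928]
  L2: h(74,928)=(74*31+928)%997=231 -> [231]
  root=231
After append 45 (leaves=[2, 12, 29, 45]):
  L0: [2, 12, 29, 45]
  L1: h(2,12)=(2*31+12)%997=74 h(29,45)=(29*31+45)%997=944 -> [74, 944]
  L2: h(74,944)=(74*31+944)%997=247 -> [247]
  root=247
After append 80 (leaves=[2, 12, 29, 45, 80]):
  L0: [2, 12, 29, 45, 80]
  L1: h(2,12)=(2*31+12)%997=74 h(29,45)=(29*31+45)%997=944 h(80,80)=(80*31+80)%997=566 -> [74, 944, 566]
  L2: h(74,944)=(74*31+944)%997=247 h(566,566)=(566*31+566)%997=166 -> [247, 166]
  L3: h(247,166)=(247*31+166)%997=844 -> [844]
  root=844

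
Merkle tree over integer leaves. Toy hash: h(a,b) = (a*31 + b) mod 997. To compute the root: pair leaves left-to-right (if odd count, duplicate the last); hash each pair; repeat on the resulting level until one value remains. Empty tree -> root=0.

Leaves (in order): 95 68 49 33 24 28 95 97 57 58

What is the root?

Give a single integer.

L0: [95, 68, 49, 33, 24, 28, 95, 97, 57, 58]
L1: h(95,68)=(95*31+68)%997=22 h(49,33)=(49*31+33)%997=555 h(24,28)=(24*31+28)%997=772 h(95,97)=(95*31+97)%997=51 h(57,58)=(57*31+58)%997=828 -> [22, 555, 772, 51, 828]
L2: h(22,555)=(22*31+555)%997=240 h(772,51)=(772*31+51)%997=55 h(828,828)=(828*31+828)%997=574 -> [240, 55, 574]
L3: h(240,55)=(240*31+55)%997=516 h(574,574)=(574*31+574)%997=422 -> [516, 422]
L4: h(516,422)=(516*31+422)%997=466 -> [466]

Answer: 466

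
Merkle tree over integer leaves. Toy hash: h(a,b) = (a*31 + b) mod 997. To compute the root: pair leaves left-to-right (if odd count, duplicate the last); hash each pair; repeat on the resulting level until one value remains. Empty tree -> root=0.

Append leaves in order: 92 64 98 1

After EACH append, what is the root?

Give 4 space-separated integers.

After append 92 (leaves=[92]):
  L0: [92]
  root=92
After append 64 (leaves=[92, 64]):
  L0: [92, 64]
  L1: h(92,64)=(92*31+64)%997=922 -> [922]
  root=922
After append 98 (leaves=[92, 64, 98]):
  L0: [92, 64, 98]
  L1: h(92,64)=(92*31+64)%997=922 h(98,98)=(98*31+98)%997=145 -> [922, 145]
  L2: h(922,145)=(922*31+145)%997=811 -> [811]
  root=811
After append 1 (leaves=[92, 64, 98, 1]):
  L0: [92, 64, 98, 1]
  L1: h(92,64)=(92*31+64)%997=922 h(98,1)=(98*31+1)%997=48 -> [922, 48]
  L2: h(922,48)=(922*31+48)%997=714 -> [714]
  root=714

Answer: 92 922 811 714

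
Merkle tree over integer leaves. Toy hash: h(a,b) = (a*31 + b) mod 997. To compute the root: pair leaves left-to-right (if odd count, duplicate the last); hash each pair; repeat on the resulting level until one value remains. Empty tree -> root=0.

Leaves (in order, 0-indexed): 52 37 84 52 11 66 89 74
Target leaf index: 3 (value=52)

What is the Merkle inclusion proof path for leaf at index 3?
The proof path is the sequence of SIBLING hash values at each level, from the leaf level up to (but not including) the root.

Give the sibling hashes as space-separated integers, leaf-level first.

L0 (leaves): [52, 37, 84, 52, 11, 66, 89, 74], target index=3
L1: h(52,37)=(52*31+37)%997=652 [pair 0] h(84,52)=(84*31+52)%997=662 [pair 1] h(11,66)=(11*31+66)%997=407 [pair 2] h(89,74)=(89*31+74)%997=839 [pair 3] -> [652, 662, 407, 839]
  Sibling for proof at L0: 84
L2: h(652,662)=(652*31+662)%997=934 [pair 0] h(407,839)=(407*31+839)%997=495 [pair 1] -> [934, 495]
  Sibling for proof at L1: 652
L3: h(934,495)=(934*31+495)%997=536 [pair 0] -> [536]
  Sibling for proof at L2: 495
Root: 536
Proof path (sibling hashes from leaf to root): [84, 652, 495]

Answer: 84 652 495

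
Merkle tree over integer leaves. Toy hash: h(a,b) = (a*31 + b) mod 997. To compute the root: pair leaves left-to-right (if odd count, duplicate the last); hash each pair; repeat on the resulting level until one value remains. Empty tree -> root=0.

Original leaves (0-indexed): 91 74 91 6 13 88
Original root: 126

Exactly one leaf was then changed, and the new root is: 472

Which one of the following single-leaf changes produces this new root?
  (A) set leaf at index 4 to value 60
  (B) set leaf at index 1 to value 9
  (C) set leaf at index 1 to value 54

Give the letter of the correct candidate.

Answer: B

Derivation:
Original leaves: [91, 74, 91, 6, 13, 88]
Target new root: 472
Try each candidate change and compute the resulting root:
Candidate A: set leaf[4] = 60 -> leaves = [91, 74, 91, 6, 60, 88]
  L0: [91, 74, 91, 6, 60, 88]
  L1: h(91,74)=(91*31+74)%997=901 h(91,6)=(91*31+6)%997=833 h(60,88)=(60*31+88)%997=951 -> [901, 833, 951]
  L2: h(901,833)=(901*31+833)%997=848 h(951,951)=(951*31+951)%997=522 -> [848, 522]
  L3: h(848,522)=(848*31+522)%997=888 -> [888]
  root = 888 != target 472
Candidate B: set leaf[1] = 9 -> leaves = [91, 9, 91, 6, 13, 88]
  L0: [91, 9, 91, 6, 13, 88]
  L1: h(91,9)=(91*31+9)%997=836 h(91,6)=(91*31+6)%997=833 h(13,88)=(13*31+88)%997=491 -> [836, 833, 491]
  L2: h(836,833)=(836*31+833)%997=827 h(491,491)=(491*31+491)%997=757 -> [827, 757]
  L3: h(827,757)=(827*31+757)%997=472 -> [472]
  root = 472 == target 472  ** MATCH **
Candidate C: set leaf[1] = 54 -> leaves = [91, 54, 91, 6, 13, 88]
  L0: [91, 54, 91, 6, 13, 88]
  L1: h(91,54)=(91*31+54)%997=881 h(91,6)=(91*31+6)%997=833 h(13,88)=(13*31+88)%997=491 -> [881, 833, 491]
  L2: h(881,833)=(881*31+833)%997=228 h(491,491)=(491*31+491)%997=757 -> [228, 757]
  L3: h(228,757)=(228*31+757)%997=846 -> [846]
  root = 846 != target 472
Candidate B produces the target root.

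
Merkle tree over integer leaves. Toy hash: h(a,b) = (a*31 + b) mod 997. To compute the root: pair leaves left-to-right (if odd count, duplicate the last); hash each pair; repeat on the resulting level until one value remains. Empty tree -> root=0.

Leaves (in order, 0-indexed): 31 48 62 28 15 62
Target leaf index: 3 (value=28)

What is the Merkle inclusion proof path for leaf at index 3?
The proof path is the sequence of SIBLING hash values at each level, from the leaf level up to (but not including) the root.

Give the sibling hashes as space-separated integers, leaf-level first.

L0 (leaves): [31, 48, 62, 28, 15, 62], target index=3
L1: h(31,48)=(31*31+48)%997=12 [pair 0] h(62,28)=(62*31+28)%997=953 [pair 1] h(15,62)=(15*31+62)%997=527 [pair 2] -> [12, 953, 527]
  Sibling for proof at L0: 62
L2: h(12,953)=(12*31+953)%997=328 [pair 0] h(527,527)=(527*31+527)%997=912 [pair 1] -> [328, 912]
  Sibling for proof at L1: 12
L3: h(328,912)=(328*31+912)%997=113 [pair 0] -> [113]
  Sibling for proof at L2: 912
Root: 113
Proof path (sibling hashes from leaf to root): [62, 12, 912]

Answer: 62 12 912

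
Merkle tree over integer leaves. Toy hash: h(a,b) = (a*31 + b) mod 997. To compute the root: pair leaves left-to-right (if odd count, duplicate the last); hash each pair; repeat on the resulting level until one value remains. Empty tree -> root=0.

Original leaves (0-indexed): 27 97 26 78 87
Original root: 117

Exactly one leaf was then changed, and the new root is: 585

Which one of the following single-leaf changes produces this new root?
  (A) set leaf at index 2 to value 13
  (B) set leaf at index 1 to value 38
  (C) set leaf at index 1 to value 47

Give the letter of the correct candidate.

Original leaves: [27, 97, 26, 78, 87]
Target new root: 585
Try each candidate change and compute the resulting root:
Candidate A: set leaf[2] = 13 -> leaves = [27, 97, 13, 78, 87]
  L0: [27, 97, 13, 78, 87]
  L1: h(27,97)=(27*31+97)%997=934 h(13,78)=(13*31+78)%997=481 h(87,87)=(87*31+87)%997=790 -> [934, 481, 790]
  L2: h(934,481)=(934*31+481)%997=522 h(790,790)=(790*31+790)%997=355 -> [522, 355]
  L3: h(522,355)=(522*31+355)%997=585 -> [585]
  root = 585 == target 585  ** MATCH **
Candidate B: set leaf[1] = 38 -> leaves = [27, 38, 26, 78, 87]
  L0: [27, 38, 26, 78, 87]
  L1: h(27,38)=(27*31+38)%997=875 h(26,78)=(26*31+78)%997=884 h(87,87)=(87*31+87)%997=790 -> [875, 884, 790]
  L2: h(875,884)=(875*31+884)%997=93 h(790,790)=(790*31+790)%997=355 -> [93, 355]
  L3: h(93,355)=(93*31+355)%997=247 -> [247]
  root = 247 != target 585
Candidate C: set leaf[1] = 47 -> leaves = [27, 47, 26, 78, 87]
  L0: [27, 47, 26, 78, 87]
  L1: h(27,47)=(27*31+47)%997=884 h(26,78)=(26*31+78)%997=884 h(87,87)=(87*31+87)%997=790 -> [884, 884, 790]
  L2: h(884,884)=(884*31+884)%997=372 h(790,790)=(790*31+790)%997=355 -> [372, 355]
  L3: h(372,355)=(372*31+355)%997=920 -> [920]
  root = 920 != target 585
Candidate A produces the target root.

Answer: A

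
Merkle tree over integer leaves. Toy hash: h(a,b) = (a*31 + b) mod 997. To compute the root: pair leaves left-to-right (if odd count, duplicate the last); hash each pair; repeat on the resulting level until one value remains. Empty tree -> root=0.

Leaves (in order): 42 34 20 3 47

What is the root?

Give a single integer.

L0: [42, 34, 20, 3, 47]
L1: h(42,34)=(42*31+34)%997=339 h(20,3)=(20*31+3)%997=623 h(47,47)=(47*31+47)%997=507 -> [339, 623, 507]
L2: h(339,623)=(339*31+623)%997=165 h(507,507)=(507*31+507)%997=272 -> [165, 272]
L3: h(165,272)=(165*31+272)%997=402 -> [402]

Answer: 402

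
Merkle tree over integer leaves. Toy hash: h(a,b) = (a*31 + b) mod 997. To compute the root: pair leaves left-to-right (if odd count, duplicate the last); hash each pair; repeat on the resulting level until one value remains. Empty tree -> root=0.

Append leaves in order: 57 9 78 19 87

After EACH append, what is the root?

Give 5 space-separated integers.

After append 57 (leaves=[57]):
  L0: [57]
  root=57
After append 9 (leaves=[57, 9]):
  L0: [57, 9]
  L1: h(57,9)=(57*31+9)%997=779 -> [779]
  root=779
After append 78 (leaves=[57, 9, 78]):
  L0: [57, 9, 78]
  L1: h(57,9)=(57*31+9)%997=779 h(78,78)=(78*31+78)%997=502 -> [779, 502]
  L2: h(779,502)=(779*31+502)%997=723 -> [723]
  root=723
After append 19 (leaves=[57, 9, 78, 19]):
  L0: [57, 9, 78, 19]
  L1: h(57,9)=(57*31+9)%997=779 h(78,19)=(78*31+19)%997=443 -> [779, 443]
  L2: h(779,443)=(779*31+443)%997=664 -> [664]
  root=664
After append 87 (leaves=[57, 9, 78, 19, 87]):
  L0: [57, 9, 78, 19, 87]
  L1: h(57,9)=(57*31+9)%997=779 h(78,19)=(78*31+19)%997=443 h(87,87)=(87*31+87)%997=790 -> [779, 443, 790]
  L2: h(779,443)=(779*31+443)%997=664 h(790,790)=(790*31+790)%997=355 -> [664, 355]
  L3: h(664,355)=(664*31+355)%997=2 -> [2]
  root=2

Answer: 57 779 723 664 2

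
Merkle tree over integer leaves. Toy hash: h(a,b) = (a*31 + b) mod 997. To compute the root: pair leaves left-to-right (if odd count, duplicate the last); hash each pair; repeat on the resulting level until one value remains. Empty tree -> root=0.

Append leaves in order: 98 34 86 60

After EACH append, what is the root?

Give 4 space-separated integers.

Answer: 98 81 278 252

Derivation:
After append 98 (leaves=[98]):
  L0: [98]
  root=98
After append 34 (leaves=[98, 34]):
  L0: [98, 34]
  L1: h(98,34)=(98*31+34)%997=81 -> [81]
  root=81
After append 86 (leaves=[98, 34, 86]):
  L0: [98, 34, 86]
  L1: h(98,34)=(98*31+34)%997=81 h(86,86)=(86*31+86)%997=758 -> [81, 758]
  L2: h(81,758)=(81*31+758)%997=278 -> [278]
  root=278
After append 60 (leaves=[98, 34, 86, 60]):
  L0: [98, 34, 86, 60]
  L1: h(98,34)=(98*31+34)%997=81 h(86,60)=(86*31+60)%997=732 -> [81, 732]
  L2: h(81,732)=(81*31+732)%997=252 -> [252]
  root=252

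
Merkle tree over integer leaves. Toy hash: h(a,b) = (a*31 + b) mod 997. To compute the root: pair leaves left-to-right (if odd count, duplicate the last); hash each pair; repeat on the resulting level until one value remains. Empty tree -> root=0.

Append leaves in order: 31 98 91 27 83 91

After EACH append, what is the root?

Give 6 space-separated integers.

After append 31 (leaves=[31]):
  L0: [31]
  root=31
After append 98 (leaves=[31, 98]):
  L0: [31, 98]
  L1: h(31,98)=(31*31+98)%997=62 -> [62]
  root=62
After append 91 (leaves=[31, 98, 91]):
  L0: [31, 98, 91]
  L1: h(31,98)=(31*31+98)%997=62 h(91,91)=(91*31+91)%997=918 -> [62, 918]
  L2: h(62,918)=(62*31+918)%997=846 -> [846]
  root=846
After append 27 (leaves=[31, 98, 91, 27]):
  L0: [31, 98, 91, 27]
  L1: h(31,98)=(31*31+98)%997=62 h(91,27)=(91*31+27)%997=854 -> [62, 854]
  L2: h(62,854)=(62*31+854)%997=782 -> [782]
  root=782
After append 83 (leaves=[31, 98, 91, 27, 83]):
  L0: [31, 98, 91, 27, 83]
  L1: h(31,98)=(31*31+98)%997=62 h(91,27)=(91*31+27)%997=854 h(83,83)=(83*31+83)%997=662 -> [62, 854, 662]
  L2: h(62,854)=(62*31+854)%997=782 h(662,662)=(662*31+662)%997=247 -> [782, 247]
  L3: h(782,247)=(782*31+247)%997=561 -> [561]
  root=561
After append 91 (leaves=[31, 98, 91, 27, 83, 91]):
  L0: [31, 98, 91, 27, 83, 91]
  L1: h(31,98)=(31*31+98)%997=62 h(91,27)=(91*31+27)%997=854 h(83,91)=(83*31+91)%997=670 -> [62, 854, 670]
  L2: h(62,854)=(62*31+854)%997=782 h(670,670)=(670*31+670)%997=503 -> [782, 503]
  L3: h(782,503)=(782*31+503)%997=817 -> [817]
  root=817

Answer: 31 62 846 782 561 817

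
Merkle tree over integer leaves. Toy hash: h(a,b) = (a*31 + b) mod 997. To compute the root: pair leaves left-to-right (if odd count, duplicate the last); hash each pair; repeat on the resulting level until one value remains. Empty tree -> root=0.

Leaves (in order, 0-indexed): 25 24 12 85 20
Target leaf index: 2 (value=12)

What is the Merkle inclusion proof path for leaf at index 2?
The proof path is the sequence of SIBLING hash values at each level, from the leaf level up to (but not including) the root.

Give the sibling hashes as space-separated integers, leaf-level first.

L0 (leaves): [25, 24, 12, 85, 20], target index=2
L1: h(25,24)=(25*31+24)%997=799 [pair 0] h(12,85)=(12*31+85)%997=457 [pair 1] h(20,20)=(20*31+20)%997=640 [pair 2] -> [799, 457, 640]
  Sibling for proof at L0: 85
L2: h(799,457)=(799*31+457)%997=301 [pair 0] h(640,640)=(640*31+640)%997=540 [pair 1] -> [301, 540]
  Sibling for proof at L1: 799
L3: h(301,540)=(301*31+540)%997=898 [pair 0] -> [898]
  Sibling for proof at L2: 540
Root: 898
Proof path (sibling hashes from leaf to root): [85, 799, 540]

Answer: 85 799 540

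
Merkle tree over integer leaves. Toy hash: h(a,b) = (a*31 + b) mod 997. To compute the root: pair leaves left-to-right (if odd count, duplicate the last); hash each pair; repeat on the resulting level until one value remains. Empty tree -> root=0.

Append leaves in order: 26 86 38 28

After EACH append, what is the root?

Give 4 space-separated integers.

After append 26 (leaves=[26]):
  L0: [26]
  root=26
After append 86 (leaves=[26, 86]):
  L0: [26, 86]
  L1: h(26,86)=(26*31+86)%997=892 -> [892]
  root=892
After append 38 (leaves=[26, 86, 38]):
  L0: [26, 86, 38]
  L1: h(26,86)=(26*31+86)%997=892 h(38,38)=(38*31+38)%997=219 -> [892, 219]
  L2: h(892,219)=(892*31+219)%997=952 -> [952]
  root=952
After append 28 (leaves=[26, 86, 38, 28]):
  L0: [26, 86, 38, 28]
  L1: h(26,86)=(26*31+86)%997=892 h(38,28)=(38*31+28)%997=209 -> [892, 209]
  L2: h(892,209)=(892*31+209)%997=942 -> [942]
  root=942

Answer: 26 892 952 942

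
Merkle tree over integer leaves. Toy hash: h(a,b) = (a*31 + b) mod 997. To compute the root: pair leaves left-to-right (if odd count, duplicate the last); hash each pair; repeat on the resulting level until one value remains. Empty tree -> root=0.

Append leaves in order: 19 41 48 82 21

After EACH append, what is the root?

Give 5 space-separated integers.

Answer: 19 630 129 163 635

Derivation:
After append 19 (leaves=[19]):
  L0: [19]
  root=19
After append 41 (leaves=[19, 41]):
  L0: [19, 41]
  L1: h(19,41)=(19*31+41)%997=630 -> [630]
  root=630
After append 48 (leaves=[19, 41, 48]):
  L0: [19, 41, 48]
  L1: h(19,41)=(19*31+41)%997=630 h(48,48)=(48*31+48)%997=539 -> [630, 539]
  L2: h(630,539)=(630*31+539)%997=129 -> [129]
  root=129
After append 82 (leaves=[19, 41, 48, 82]):
  L0: [19, 41, 48, 82]
  L1: h(19,41)=(19*31+41)%997=630 h(48,82)=(48*31+82)%997=573 -> [630, 573]
  L2: h(630,573)=(630*31+573)%997=163 -> [163]
  root=163
After append 21 (leaves=[19, 41, 48, 82, 21]):
  L0: [19, 41, 48, 82, 21]
  L1: h(19,41)=(19*31+41)%997=630 h(48,82)=(48*31+82)%997=573 h(21,21)=(21*31+21)%997=672 -> [630, 573, 672]
  L2: h(630,573)=(630*31+573)%997=163 h(672,672)=(672*31+672)%997=567 -> [163, 567]
  L3: h(163,567)=(163*31+567)%997=635 -> [635]
  root=635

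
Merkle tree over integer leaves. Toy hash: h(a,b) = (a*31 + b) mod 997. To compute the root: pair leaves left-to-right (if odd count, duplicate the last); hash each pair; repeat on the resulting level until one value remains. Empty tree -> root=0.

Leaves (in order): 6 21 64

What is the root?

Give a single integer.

Answer: 489

Derivation:
L0: [6, 21, 64]
L1: h(6,21)=(6*31+21)%997=207 h(64,64)=(64*31+64)%997=54 -> [207, 54]
L2: h(207,54)=(207*31+54)%997=489 -> [489]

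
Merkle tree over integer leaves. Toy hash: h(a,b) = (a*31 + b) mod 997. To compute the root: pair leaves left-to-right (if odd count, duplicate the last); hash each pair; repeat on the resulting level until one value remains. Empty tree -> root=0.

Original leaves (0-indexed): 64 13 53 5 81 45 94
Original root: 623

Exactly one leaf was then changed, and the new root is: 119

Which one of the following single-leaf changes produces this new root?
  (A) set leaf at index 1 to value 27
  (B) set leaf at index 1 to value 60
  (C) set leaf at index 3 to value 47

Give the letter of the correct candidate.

Original leaves: [64, 13, 53, 5, 81, 45, 94]
Target new root: 119
Try each candidate change and compute the resulting root:
Candidate A: set leaf[1] = 27 -> leaves = [64, 27, 53, 5, 81, 45, 94]
  L0: [64, 27, 53, 5, 81, 45, 94]
  L1: h(64,27)=(64*31+27)%997=17 h(53,5)=(53*31+5)%997=651 h(81,45)=(81*31+45)%997=562 h(94,94)=(94*31+94)%997=17 -> [17, 651, 562, 17]
  L2: h(17,651)=(17*31+651)%997=181 h(562,17)=(562*31+17)%997=490 -> [181, 490]
  L3: h(181,490)=(181*31+490)%997=119 -> [119]
  root = 119 == target 119  ** MATCH **
Candidate B: set leaf[1] = 60 -> leaves = [64, 60, 53, 5, 81, 45, 94]
  L0: [64, 60, 53, 5, 81, 45, 94]
  L1: h(64,60)=(64*31+60)%997=50 h(53,5)=(53*31+5)%997=651 h(81,45)=(81*31+45)%997=562 h(94,94)=(94*31+94)%997=17 -> [50, 651, 562, 17]
  L2: h(50,651)=(50*31+651)%997=207 h(562,17)=(562*31+17)%997=490 -> [207, 490]
  L3: h(207,490)=(207*31+490)%997=925 -> [925]
  root = 925 != target 119
Candidate C: set leaf[3] = 47 -> leaves = [64, 13, 53, 47, 81, 45, 94]
  L0: [64, 13, 53, 47, 81, 45, 94]
  L1: h(64,13)=(64*31+13)%997=3 h(53,47)=(53*31+47)%997=693 h(81,45)=(81*31+45)%997=562 h(94,94)=(94*31+94)%997=17 -> [3, 693, 562, 17]
  L2: h(3,693)=(3*31+693)%997=786 h(562,17)=(562*31+17)%997=490 -> [786, 490]
  L3: h(786,490)=(786*31+490)%997=928 -> [928]
  root = 928 != target 119
Candidate A produces the target root.

Answer: A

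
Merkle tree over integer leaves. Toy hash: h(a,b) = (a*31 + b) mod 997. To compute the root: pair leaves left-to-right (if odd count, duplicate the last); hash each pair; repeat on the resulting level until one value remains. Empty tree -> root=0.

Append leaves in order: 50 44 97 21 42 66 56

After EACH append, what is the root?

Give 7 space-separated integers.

After append 50 (leaves=[50]):
  L0: [50]
  root=50
After append 44 (leaves=[50, 44]):
  L0: [50, 44]
  L1: h(50,44)=(50*31+44)%997=597 -> [597]
  root=597
After append 97 (leaves=[50, 44, 97]):
  L0: [50, 44, 97]
  L1: h(50,44)=(50*31+44)%997=597 h(97,97)=(97*31+97)%997=113 -> [597, 113]
  L2: h(597,113)=(597*31+113)%997=674 -> [674]
  root=674
After append 21 (leaves=[50, 44, 97, 21]):
  L0: [50, 44, 97, 21]
  L1: h(50,44)=(50*31+44)%997=597 h(97,21)=(97*31+21)%997=37 -> [597, 37]
  L2: h(597,37)=(597*31+37)%997=598 -> [598]
  root=598
After append 42 (leaves=[50, 44, 97, 21, 42]):
  L0: [50, 44, 97, 21, 42]
  L1: h(50,44)=(50*31+44)%997=597 h(97,21)=(97*31+21)%997=37 h(42,42)=(42*31+42)%997=347 -> [597, 37, 347]
  L2: h(597,37)=(597*31+37)%997=598 h(347,347)=(347*31+347)%997=137 -> [598, 137]
  L3: h(598,137)=(598*31+137)%997=729 -> [729]
  root=729
After append 66 (leaves=[50, 44, 97, 21, 42, 66]):
  L0: [50, 44, 97, 21, 42, 66]
  L1: h(50,44)=(50*31+44)%997=597 h(97,21)=(97*31+21)%997=37 h(42,66)=(42*31+66)%997=371 -> [597, 37, 371]
  L2: h(597,37)=(597*31+37)%997=598 h(371,371)=(371*31+371)%997=905 -> [598, 905]
  L3: h(598,905)=(598*31+905)%997=500 -> [500]
  root=500
After append 56 (leaves=[50, 44, 97, 21, 42, 66, 56]):
  L0: [50, 44, 97, 21, 42, 66, 56]
  L1: h(50,44)=(50*31+44)%997=597 h(97,21)=(97*31+21)%997=37 h(42,66)=(42*31+66)%997=371 h(56,56)=(56*31+56)%997=795 -> [597, 37, 371, 795]
  L2: h(597,37)=(597*31+37)%997=598 h(371,795)=(371*31+795)%997=332 -> [598, 332]
  L3: h(598,332)=(598*31+332)%997=924 -> [924]
  root=924

Answer: 50 597 674 598 729 500 924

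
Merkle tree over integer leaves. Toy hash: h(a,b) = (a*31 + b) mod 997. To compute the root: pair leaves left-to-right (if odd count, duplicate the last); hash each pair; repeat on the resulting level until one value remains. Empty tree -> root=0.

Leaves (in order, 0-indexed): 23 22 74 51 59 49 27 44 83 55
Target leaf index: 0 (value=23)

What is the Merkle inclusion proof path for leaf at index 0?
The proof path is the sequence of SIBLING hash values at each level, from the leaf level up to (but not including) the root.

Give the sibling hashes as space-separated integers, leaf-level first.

L0 (leaves): [23, 22, 74, 51, 59, 49, 27, 44, 83, 55], target index=0
L1: h(23,22)=(23*31+22)%997=735 [pair 0] h(74,51)=(74*31+51)%997=351 [pair 1] h(59,49)=(59*31+49)%997=881 [pair 2] h(27,44)=(27*31+44)%997=881 [pair 3] h(83,55)=(83*31+55)%997=634 [pair 4] -> [735, 351, 881, 881, 634]
  Sibling for proof at L0: 22
L2: h(735,351)=(735*31+351)%997=205 [pair 0] h(881,881)=(881*31+881)%997=276 [pair 1] h(634,634)=(634*31+634)%997=348 [pair 2] -> [205, 276, 348]
  Sibling for proof at L1: 351
L3: h(205,276)=(205*31+276)%997=649 [pair 0] h(348,348)=(348*31+348)%997=169 [pair 1] -> [649, 169]
  Sibling for proof at L2: 276
L4: h(649,169)=(649*31+169)%997=348 [pair 0] -> [348]
  Sibling for proof at L3: 169
Root: 348
Proof path (sibling hashes from leaf to root): [22, 351, 276, 169]

Answer: 22 351 276 169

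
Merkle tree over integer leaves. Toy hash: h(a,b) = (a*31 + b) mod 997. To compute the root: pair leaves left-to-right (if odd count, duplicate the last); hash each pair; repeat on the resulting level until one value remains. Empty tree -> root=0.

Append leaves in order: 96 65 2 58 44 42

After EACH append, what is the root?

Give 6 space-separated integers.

After append 96 (leaves=[96]):
  L0: [96]
  root=96
After append 65 (leaves=[96, 65]):
  L0: [96, 65]
  L1: h(96,65)=(96*31+65)%997=50 -> [50]
  root=50
After append 2 (leaves=[96, 65, 2]):
  L0: [96, 65, 2]
  L1: h(96,65)=(96*31+65)%997=50 h(2,2)=(2*31+2)%997=64 -> [50, 64]
  L2: h(50,64)=(50*31+64)%997=617 -> [617]
  root=617
After append 58 (leaves=[96, 65, 2, 58]):
  L0: [96, 65, 2, 58]
  L1: h(96,65)=(96*31+65)%997=50 h(2,58)=(2*31+58)%997=120 -> [50, 120]
  L2: h(50,120)=(50*31+120)%997=673 -> [673]
  root=673
After append 44 (leaves=[96, 65, 2, 58, 44]):
  L0: [96, 65, 2, 58, 44]
  L1: h(96,65)=(96*31+65)%997=50 h(2,58)=(2*31+58)%997=120 h(44,44)=(44*31+44)%997=411 -> [50, 120, 411]
  L2: h(50,120)=(50*31+120)%997=673 h(411,411)=(411*31+411)%997=191 -> [673, 191]
  L3: h(673,191)=(673*31+191)%997=117 -> [117]
  root=117
After append 42 (leaves=[96, 65, 2, 58, 44, 42]):
  L0: [96, 65, 2, 58, 44, 42]
  L1: h(96,65)=(96*31+65)%997=50 h(2,58)=(2*31+58)%997=120 h(44,42)=(44*31+42)%997=409 -> [50, 120, 409]
  L2: h(50,120)=(50*31+120)%997=673 h(409,409)=(409*31+409)%997=127 -> [673, 127]
  L3: h(673,127)=(673*31+127)%997=53 -> [53]
  root=53

Answer: 96 50 617 673 117 53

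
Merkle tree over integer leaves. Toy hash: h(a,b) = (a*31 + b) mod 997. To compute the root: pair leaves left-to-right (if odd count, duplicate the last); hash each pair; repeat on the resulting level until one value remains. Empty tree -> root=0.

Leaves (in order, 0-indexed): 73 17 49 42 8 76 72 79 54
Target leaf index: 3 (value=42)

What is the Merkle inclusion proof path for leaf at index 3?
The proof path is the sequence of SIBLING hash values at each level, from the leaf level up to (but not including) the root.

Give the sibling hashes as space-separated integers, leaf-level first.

L0 (leaves): [73, 17, 49, 42, 8, 76, 72, 79, 54], target index=3
L1: h(73,17)=(73*31+17)%997=286 [pair 0] h(49,42)=(49*31+42)%997=564 [pair 1] h(8,76)=(8*31+76)%997=324 [pair 2] h(72,79)=(72*31+79)%997=317 [pair 3] h(54,54)=(54*31+54)%997=731 [pair 4] -> [286, 564, 324, 317, 731]
  Sibling for proof at L0: 49
L2: h(286,564)=(286*31+564)%997=457 [pair 0] h(324,317)=(324*31+317)%997=391 [pair 1] h(731,731)=(731*31+731)%997=461 [pair 2] -> [457, 391, 461]
  Sibling for proof at L1: 286
L3: h(457,391)=(457*31+391)%997=600 [pair 0] h(461,461)=(461*31+461)%997=794 [pair 1] -> [600, 794]
  Sibling for proof at L2: 391
L4: h(600,794)=(600*31+794)%997=451 [pair 0] -> [451]
  Sibling for proof at L3: 794
Root: 451
Proof path (sibling hashes from leaf to root): [49, 286, 391, 794]

Answer: 49 286 391 794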